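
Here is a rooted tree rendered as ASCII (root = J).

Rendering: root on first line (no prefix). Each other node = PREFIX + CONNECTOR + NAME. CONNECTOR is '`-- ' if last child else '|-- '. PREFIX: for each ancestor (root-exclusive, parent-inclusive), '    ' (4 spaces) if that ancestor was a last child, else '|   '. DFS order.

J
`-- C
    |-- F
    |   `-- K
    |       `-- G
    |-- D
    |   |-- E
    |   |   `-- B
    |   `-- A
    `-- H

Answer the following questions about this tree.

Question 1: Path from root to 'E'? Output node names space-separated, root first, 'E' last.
Answer: J C D E

Derivation:
Walk down from root: J -> C -> D -> E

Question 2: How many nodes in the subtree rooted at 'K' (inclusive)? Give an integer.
Answer: 2

Derivation:
Subtree rooted at K contains: G, K
Count = 2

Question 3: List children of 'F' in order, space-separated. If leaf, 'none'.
Node F's children (from adjacency): K

Answer: K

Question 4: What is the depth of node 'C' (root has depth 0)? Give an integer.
Answer: 1

Derivation:
Path from root to C: J -> C
Depth = number of edges = 1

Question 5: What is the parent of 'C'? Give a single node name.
Scan adjacency: C appears as child of J

Answer: J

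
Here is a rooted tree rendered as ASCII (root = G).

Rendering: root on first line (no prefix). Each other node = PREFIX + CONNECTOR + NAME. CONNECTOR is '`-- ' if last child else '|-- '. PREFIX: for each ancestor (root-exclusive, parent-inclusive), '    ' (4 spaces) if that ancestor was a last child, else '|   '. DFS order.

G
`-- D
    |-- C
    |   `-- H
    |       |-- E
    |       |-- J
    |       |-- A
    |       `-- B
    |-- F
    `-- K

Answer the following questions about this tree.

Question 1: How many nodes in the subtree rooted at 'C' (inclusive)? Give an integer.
Subtree rooted at C contains: A, B, C, E, H, J
Count = 6

Answer: 6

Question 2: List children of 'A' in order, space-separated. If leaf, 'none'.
Answer: none

Derivation:
Node A's children (from adjacency): (leaf)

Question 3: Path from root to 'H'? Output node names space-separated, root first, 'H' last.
Walk down from root: G -> D -> C -> H

Answer: G D C H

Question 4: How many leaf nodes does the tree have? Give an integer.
Leaves (nodes with no children): A, B, E, F, J, K

Answer: 6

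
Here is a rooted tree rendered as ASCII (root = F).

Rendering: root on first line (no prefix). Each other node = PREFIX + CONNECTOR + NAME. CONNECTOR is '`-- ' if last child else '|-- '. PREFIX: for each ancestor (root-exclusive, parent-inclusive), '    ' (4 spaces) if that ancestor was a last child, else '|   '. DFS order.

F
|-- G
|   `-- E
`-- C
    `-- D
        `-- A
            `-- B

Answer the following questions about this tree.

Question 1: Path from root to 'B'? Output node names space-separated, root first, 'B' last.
Walk down from root: F -> C -> D -> A -> B

Answer: F C D A B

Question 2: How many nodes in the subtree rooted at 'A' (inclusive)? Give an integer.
Subtree rooted at A contains: A, B
Count = 2

Answer: 2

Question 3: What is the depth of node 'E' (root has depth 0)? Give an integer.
Path from root to E: F -> G -> E
Depth = number of edges = 2

Answer: 2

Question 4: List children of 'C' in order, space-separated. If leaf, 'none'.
Node C's children (from adjacency): D

Answer: D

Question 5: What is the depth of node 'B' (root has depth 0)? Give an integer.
Path from root to B: F -> C -> D -> A -> B
Depth = number of edges = 4

Answer: 4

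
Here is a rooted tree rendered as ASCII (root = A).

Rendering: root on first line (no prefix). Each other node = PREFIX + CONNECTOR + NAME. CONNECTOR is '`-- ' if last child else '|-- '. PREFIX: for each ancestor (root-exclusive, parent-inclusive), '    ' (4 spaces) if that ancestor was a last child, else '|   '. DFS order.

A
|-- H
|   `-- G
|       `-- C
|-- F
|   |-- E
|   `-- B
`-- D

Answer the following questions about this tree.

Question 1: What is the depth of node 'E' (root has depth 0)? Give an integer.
Path from root to E: A -> F -> E
Depth = number of edges = 2

Answer: 2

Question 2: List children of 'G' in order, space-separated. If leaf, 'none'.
Answer: C

Derivation:
Node G's children (from adjacency): C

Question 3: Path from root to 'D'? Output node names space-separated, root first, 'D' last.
Answer: A D

Derivation:
Walk down from root: A -> D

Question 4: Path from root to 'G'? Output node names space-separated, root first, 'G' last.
Answer: A H G

Derivation:
Walk down from root: A -> H -> G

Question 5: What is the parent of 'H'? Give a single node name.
Answer: A

Derivation:
Scan adjacency: H appears as child of A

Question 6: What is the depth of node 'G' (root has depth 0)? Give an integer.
Path from root to G: A -> H -> G
Depth = number of edges = 2

Answer: 2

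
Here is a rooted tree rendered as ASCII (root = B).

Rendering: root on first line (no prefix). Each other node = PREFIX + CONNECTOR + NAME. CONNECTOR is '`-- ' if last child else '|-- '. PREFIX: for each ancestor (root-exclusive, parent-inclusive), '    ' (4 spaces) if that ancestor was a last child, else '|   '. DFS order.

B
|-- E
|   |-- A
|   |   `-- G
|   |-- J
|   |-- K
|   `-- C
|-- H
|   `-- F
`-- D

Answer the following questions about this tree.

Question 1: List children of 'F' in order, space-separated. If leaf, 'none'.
Answer: none

Derivation:
Node F's children (from adjacency): (leaf)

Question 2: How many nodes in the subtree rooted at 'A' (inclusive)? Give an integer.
Subtree rooted at A contains: A, G
Count = 2

Answer: 2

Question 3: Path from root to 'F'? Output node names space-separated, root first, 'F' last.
Walk down from root: B -> H -> F

Answer: B H F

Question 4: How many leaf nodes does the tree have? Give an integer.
Answer: 6

Derivation:
Leaves (nodes with no children): C, D, F, G, J, K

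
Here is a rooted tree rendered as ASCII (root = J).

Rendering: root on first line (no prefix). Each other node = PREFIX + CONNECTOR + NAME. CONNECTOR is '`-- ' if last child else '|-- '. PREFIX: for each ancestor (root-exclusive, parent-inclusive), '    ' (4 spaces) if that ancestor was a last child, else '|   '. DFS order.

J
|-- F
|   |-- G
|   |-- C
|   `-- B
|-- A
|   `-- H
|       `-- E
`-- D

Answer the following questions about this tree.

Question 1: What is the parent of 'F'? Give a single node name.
Scan adjacency: F appears as child of J

Answer: J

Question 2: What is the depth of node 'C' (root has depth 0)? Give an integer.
Path from root to C: J -> F -> C
Depth = number of edges = 2

Answer: 2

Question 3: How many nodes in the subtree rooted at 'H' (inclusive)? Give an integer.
Answer: 2

Derivation:
Subtree rooted at H contains: E, H
Count = 2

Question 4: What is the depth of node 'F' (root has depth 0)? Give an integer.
Path from root to F: J -> F
Depth = number of edges = 1

Answer: 1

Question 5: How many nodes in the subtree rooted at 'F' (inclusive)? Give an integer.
Subtree rooted at F contains: B, C, F, G
Count = 4

Answer: 4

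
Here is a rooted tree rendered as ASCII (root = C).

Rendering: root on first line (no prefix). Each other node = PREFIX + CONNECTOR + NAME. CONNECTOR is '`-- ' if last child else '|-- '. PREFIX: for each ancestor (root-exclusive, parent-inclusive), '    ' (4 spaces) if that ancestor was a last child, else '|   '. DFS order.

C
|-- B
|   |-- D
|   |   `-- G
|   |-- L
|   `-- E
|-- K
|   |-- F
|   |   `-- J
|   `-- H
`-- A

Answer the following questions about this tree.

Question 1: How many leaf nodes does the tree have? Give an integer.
Answer: 6

Derivation:
Leaves (nodes with no children): A, E, G, H, J, L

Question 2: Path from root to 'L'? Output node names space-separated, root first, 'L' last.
Walk down from root: C -> B -> L

Answer: C B L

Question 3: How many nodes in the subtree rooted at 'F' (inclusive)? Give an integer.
Answer: 2

Derivation:
Subtree rooted at F contains: F, J
Count = 2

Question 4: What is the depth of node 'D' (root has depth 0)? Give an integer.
Answer: 2

Derivation:
Path from root to D: C -> B -> D
Depth = number of edges = 2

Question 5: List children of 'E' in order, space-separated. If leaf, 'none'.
Node E's children (from adjacency): (leaf)

Answer: none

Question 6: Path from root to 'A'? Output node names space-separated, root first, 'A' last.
Walk down from root: C -> A

Answer: C A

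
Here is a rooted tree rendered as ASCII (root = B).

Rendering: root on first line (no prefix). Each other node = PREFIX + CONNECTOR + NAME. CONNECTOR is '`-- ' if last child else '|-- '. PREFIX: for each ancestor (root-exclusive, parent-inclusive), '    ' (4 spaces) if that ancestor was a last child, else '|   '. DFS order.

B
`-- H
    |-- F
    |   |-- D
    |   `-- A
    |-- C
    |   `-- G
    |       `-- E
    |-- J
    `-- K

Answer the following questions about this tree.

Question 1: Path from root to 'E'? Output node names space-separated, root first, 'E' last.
Walk down from root: B -> H -> C -> G -> E

Answer: B H C G E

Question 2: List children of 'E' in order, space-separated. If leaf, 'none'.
Answer: none

Derivation:
Node E's children (from adjacency): (leaf)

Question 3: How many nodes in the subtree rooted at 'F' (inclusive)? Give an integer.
Subtree rooted at F contains: A, D, F
Count = 3

Answer: 3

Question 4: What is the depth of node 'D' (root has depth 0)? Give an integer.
Path from root to D: B -> H -> F -> D
Depth = number of edges = 3

Answer: 3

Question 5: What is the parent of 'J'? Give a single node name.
Scan adjacency: J appears as child of H

Answer: H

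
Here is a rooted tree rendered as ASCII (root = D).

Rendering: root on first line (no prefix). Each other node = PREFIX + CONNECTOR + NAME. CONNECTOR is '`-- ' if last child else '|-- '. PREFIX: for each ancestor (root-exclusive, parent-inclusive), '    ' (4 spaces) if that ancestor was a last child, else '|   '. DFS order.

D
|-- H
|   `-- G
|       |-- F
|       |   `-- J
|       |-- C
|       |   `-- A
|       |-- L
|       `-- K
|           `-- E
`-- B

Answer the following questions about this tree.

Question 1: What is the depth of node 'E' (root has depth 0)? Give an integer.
Answer: 4

Derivation:
Path from root to E: D -> H -> G -> K -> E
Depth = number of edges = 4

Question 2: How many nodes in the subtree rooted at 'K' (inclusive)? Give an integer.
Answer: 2

Derivation:
Subtree rooted at K contains: E, K
Count = 2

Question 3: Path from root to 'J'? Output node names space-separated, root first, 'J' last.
Walk down from root: D -> H -> G -> F -> J

Answer: D H G F J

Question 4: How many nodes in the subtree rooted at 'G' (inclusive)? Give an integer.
Subtree rooted at G contains: A, C, E, F, G, J, K, L
Count = 8

Answer: 8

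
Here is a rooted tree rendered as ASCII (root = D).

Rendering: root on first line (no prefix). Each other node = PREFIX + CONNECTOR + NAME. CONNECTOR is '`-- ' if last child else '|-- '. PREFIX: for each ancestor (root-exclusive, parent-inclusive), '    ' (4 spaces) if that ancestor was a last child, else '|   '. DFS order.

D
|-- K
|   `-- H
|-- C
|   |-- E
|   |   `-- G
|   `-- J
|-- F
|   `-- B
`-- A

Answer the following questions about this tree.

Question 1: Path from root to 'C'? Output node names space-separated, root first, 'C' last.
Walk down from root: D -> C

Answer: D C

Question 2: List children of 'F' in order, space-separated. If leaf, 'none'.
Answer: B

Derivation:
Node F's children (from adjacency): B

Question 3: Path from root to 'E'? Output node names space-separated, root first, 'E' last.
Walk down from root: D -> C -> E

Answer: D C E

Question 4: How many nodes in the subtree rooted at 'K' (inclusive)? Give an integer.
Answer: 2

Derivation:
Subtree rooted at K contains: H, K
Count = 2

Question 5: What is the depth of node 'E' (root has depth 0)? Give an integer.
Path from root to E: D -> C -> E
Depth = number of edges = 2

Answer: 2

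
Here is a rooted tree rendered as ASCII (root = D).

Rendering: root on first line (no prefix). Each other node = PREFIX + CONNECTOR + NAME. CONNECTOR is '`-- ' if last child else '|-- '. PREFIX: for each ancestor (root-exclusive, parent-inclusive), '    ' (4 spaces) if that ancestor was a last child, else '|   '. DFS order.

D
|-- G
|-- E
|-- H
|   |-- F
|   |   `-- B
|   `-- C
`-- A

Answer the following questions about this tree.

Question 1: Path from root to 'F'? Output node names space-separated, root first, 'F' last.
Answer: D H F

Derivation:
Walk down from root: D -> H -> F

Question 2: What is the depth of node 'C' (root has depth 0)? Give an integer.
Path from root to C: D -> H -> C
Depth = number of edges = 2

Answer: 2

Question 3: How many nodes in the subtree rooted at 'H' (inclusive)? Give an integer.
Subtree rooted at H contains: B, C, F, H
Count = 4

Answer: 4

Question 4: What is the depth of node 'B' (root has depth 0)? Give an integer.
Path from root to B: D -> H -> F -> B
Depth = number of edges = 3

Answer: 3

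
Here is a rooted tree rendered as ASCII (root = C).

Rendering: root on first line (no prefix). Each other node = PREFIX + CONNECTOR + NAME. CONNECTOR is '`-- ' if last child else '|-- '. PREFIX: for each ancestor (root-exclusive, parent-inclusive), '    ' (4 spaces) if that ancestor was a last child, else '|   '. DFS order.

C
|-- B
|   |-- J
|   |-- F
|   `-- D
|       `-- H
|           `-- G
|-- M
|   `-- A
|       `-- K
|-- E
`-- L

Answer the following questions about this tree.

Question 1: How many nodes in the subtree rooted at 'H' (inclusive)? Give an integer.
Subtree rooted at H contains: G, H
Count = 2

Answer: 2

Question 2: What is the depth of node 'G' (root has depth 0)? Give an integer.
Answer: 4

Derivation:
Path from root to G: C -> B -> D -> H -> G
Depth = number of edges = 4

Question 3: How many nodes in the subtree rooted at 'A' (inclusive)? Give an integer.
Subtree rooted at A contains: A, K
Count = 2

Answer: 2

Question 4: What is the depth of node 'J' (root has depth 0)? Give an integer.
Path from root to J: C -> B -> J
Depth = number of edges = 2

Answer: 2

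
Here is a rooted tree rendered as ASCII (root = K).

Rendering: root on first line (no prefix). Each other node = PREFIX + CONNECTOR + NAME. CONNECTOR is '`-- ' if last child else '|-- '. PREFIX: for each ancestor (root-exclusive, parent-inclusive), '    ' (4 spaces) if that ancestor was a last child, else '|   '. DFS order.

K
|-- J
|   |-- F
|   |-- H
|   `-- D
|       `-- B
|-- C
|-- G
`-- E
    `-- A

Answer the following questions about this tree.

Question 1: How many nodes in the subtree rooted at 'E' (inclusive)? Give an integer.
Answer: 2

Derivation:
Subtree rooted at E contains: A, E
Count = 2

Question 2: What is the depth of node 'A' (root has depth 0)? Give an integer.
Answer: 2

Derivation:
Path from root to A: K -> E -> A
Depth = number of edges = 2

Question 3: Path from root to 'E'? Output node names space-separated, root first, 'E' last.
Answer: K E

Derivation:
Walk down from root: K -> E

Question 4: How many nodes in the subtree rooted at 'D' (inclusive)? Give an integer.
Answer: 2

Derivation:
Subtree rooted at D contains: B, D
Count = 2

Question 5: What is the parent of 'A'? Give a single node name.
Scan adjacency: A appears as child of E

Answer: E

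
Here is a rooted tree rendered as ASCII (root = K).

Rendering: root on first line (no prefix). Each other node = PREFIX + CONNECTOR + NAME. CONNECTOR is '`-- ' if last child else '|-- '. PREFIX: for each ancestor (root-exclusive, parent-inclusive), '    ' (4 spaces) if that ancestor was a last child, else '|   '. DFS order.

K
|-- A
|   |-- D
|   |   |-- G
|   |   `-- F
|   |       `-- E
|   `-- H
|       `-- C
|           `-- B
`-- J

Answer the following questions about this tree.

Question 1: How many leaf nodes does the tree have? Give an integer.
Answer: 4

Derivation:
Leaves (nodes with no children): B, E, G, J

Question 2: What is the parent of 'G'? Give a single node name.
Answer: D

Derivation:
Scan adjacency: G appears as child of D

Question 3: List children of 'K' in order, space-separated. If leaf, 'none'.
Answer: A J

Derivation:
Node K's children (from adjacency): A, J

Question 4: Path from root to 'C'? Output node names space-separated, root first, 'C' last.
Answer: K A H C

Derivation:
Walk down from root: K -> A -> H -> C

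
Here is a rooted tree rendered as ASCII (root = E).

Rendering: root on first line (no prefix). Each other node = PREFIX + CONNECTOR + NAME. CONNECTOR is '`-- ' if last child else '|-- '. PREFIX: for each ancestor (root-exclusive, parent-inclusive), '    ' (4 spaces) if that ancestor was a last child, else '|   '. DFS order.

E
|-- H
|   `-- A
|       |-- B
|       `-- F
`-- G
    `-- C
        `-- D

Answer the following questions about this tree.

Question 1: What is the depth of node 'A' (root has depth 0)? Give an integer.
Answer: 2

Derivation:
Path from root to A: E -> H -> A
Depth = number of edges = 2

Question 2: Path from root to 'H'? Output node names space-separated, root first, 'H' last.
Walk down from root: E -> H

Answer: E H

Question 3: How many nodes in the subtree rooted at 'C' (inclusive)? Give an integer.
Subtree rooted at C contains: C, D
Count = 2

Answer: 2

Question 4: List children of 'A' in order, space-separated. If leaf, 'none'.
Node A's children (from adjacency): B, F

Answer: B F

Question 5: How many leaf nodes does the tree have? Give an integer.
Leaves (nodes with no children): B, D, F

Answer: 3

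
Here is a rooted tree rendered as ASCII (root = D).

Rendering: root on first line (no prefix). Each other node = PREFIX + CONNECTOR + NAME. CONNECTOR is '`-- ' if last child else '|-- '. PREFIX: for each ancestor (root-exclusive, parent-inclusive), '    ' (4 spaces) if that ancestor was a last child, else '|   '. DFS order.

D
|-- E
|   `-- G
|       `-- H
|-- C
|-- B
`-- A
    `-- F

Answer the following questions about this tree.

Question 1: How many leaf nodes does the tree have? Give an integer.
Answer: 4

Derivation:
Leaves (nodes with no children): B, C, F, H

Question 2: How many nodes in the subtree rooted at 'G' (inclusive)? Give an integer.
Answer: 2

Derivation:
Subtree rooted at G contains: G, H
Count = 2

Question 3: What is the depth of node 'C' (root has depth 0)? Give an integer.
Answer: 1

Derivation:
Path from root to C: D -> C
Depth = number of edges = 1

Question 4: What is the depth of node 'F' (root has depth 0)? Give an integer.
Answer: 2

Derivation:
Path from root to F: D -> A -> F
Depth = number of edges = 2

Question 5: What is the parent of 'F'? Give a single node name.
Answer: A

Derivation:
Scan adjacency: F appears as child of A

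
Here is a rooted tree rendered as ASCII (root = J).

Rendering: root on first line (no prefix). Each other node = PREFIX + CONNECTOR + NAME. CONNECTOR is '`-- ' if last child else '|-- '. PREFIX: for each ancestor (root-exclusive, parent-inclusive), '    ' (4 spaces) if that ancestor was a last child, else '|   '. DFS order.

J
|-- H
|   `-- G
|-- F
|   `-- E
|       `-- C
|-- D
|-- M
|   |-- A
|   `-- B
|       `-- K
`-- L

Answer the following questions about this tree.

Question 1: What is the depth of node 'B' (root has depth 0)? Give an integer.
Answer: 2

Derivation:
Path from root to B: J -> M -> B
Depth = number of edges = 2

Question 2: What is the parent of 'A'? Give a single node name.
Scan adjacency: A appears as child of M

Answer: M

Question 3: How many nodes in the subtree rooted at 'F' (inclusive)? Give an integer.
Subtree rooted at F contains: C, E, F
Count = 3

Answer: 3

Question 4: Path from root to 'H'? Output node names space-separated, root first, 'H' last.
Walk down from root: J -> H

Answer: J H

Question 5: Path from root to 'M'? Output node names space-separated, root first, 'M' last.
Walk down from root: J -> M

Answer: J M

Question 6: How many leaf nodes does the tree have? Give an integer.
Leaves (nodes with no children): A, C, D, G, K, L

Answer: 6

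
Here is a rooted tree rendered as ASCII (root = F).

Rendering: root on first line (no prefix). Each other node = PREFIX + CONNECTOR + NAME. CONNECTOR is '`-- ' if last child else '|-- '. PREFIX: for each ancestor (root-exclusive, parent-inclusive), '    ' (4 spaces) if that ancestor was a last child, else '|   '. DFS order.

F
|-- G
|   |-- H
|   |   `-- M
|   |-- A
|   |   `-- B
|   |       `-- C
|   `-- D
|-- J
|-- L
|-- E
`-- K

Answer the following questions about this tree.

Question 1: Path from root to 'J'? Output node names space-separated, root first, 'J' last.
Answer: F J

Derivation:
Walk down from root: F -> J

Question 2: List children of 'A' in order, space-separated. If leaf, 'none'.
Node A's children (from adjacency): B

Answer: B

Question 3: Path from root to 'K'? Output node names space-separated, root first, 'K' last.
Answer: F K

Derivation:
Walk down from root: F -> K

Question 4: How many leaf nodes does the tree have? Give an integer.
Answer: 7

Derivation:
Leaves (nodes with no children): C, D, E, J, K, L, M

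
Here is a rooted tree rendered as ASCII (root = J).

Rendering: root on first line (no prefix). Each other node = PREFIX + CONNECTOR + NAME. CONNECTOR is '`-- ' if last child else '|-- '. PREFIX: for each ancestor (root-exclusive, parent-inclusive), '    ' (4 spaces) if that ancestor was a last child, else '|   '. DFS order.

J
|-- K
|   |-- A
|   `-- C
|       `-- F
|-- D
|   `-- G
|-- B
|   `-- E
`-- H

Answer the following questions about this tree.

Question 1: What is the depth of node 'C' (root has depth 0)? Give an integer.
Answer: 2

Derivation:
Path from root to C: J -> K -> C
Depth = number of edges = 2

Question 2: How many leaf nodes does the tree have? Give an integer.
Answer: 5

Derivation:
Leaves (nodes with no children): A, E, F, G, H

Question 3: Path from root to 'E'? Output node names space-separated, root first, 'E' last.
Walk down from root: J -> B -> E

Answer: J B E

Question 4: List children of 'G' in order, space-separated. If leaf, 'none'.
Answer: none

Derivation:
Node G's children (from adjacency): (leaf)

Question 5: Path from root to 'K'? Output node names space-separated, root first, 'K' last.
Answer: J K

Derivation:
Walk down from root: J -> K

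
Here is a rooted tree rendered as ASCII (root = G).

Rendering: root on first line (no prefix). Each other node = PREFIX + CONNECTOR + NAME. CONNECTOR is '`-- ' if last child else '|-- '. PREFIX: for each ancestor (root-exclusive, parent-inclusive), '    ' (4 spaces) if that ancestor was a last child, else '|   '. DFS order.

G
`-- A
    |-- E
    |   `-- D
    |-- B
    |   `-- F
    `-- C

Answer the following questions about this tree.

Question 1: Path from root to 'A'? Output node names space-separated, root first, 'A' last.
Walk down from root: G -> A

Answer: G A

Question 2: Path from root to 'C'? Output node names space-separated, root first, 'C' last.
Answer: G A C

Derivation:
Walk down from root: G -> A -> C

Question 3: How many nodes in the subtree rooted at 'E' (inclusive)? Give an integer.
Subtree rooted at E contains: D, E
Count = 2

Answer: 2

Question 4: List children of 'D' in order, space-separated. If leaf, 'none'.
Answer: none

Derivation:
Node D's children (from adjacency): (leaf)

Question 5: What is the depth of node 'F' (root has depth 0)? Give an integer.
Answer: 3

Derivation:
Path from root to F: G -> A -> B -> F
Depth = number of edges = 3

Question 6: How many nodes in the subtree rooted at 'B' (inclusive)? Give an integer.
Subtree rooted at B contains: B, F
Count = 2

Answer: 2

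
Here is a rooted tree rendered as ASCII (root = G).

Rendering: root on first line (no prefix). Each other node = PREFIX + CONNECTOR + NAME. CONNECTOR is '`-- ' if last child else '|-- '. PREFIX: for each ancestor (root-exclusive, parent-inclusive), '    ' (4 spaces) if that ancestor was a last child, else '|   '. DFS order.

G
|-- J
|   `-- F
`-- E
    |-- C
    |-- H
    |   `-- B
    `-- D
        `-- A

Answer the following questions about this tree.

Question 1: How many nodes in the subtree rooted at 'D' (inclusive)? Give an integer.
Answer: 2

Derivation:
Subtree rooted at D contains: A, D
Count = 2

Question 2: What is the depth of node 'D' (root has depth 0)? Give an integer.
Answer: 2

Derivation:
Path from root to D: G -> E -> D
Depth = number of edges = 2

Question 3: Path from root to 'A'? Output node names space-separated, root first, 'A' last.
Answer: G E D A

Derivation:
Walk down from root: G -> E -> D -> A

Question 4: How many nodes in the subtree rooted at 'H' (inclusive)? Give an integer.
Answer: 2

Derivation:
Subtree rooted at H contains: B, H
Count = 2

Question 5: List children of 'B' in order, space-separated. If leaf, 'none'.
Node B's children (from adjacency): (leaf)

Answer: none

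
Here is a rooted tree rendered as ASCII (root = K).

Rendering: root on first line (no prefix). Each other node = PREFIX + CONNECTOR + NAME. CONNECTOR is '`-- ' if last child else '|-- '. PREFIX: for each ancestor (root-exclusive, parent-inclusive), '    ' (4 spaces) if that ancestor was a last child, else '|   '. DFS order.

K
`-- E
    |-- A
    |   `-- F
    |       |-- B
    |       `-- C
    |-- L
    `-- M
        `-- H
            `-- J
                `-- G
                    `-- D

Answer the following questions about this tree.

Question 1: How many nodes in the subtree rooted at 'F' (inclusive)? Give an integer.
Answer: 3

Derivation:
Subtree rooted at F contains: B, C, F
Count = 3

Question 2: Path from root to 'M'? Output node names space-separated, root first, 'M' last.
Walk down from root: K -> E -> M

Answer: K E M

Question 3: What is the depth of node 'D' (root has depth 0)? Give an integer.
Answer: 6

Derivation:
Path from root to D: K -> E -> M -> H -> J -> G -> D
Depth = number of edges = 6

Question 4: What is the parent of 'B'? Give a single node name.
Answer: F

Derivation:
Scan adjacency: B appears as child of F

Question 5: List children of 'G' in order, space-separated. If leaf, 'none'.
Node G's children (from adjacency): D

Answer: D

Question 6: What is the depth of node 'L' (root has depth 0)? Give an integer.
Path from root to L: K -> E -> L
Depth = number of edges = 2

Answer: 2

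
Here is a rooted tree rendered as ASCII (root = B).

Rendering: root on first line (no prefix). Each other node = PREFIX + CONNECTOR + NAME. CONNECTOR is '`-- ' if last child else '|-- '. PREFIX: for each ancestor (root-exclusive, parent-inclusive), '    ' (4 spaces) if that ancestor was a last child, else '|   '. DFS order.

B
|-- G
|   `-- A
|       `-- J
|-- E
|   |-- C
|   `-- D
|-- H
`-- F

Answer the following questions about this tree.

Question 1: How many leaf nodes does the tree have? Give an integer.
Answer: 5

Derivation:
Leaves (nodes with no children): C, D, F, H, J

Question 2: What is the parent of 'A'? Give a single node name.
Scan adjacency: A appears as child of G

Answer: G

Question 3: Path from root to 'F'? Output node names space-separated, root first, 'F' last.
Answer: B F

Derivation:
Walk down from root: B -> F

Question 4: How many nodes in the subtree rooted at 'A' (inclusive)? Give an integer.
Subtree rooted at A contains: A, J
Count = 2

Answer: 2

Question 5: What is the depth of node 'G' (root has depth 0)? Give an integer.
Answer: 1

Derivation:
Path from root to G: B -> G
Depth = number of edges = 1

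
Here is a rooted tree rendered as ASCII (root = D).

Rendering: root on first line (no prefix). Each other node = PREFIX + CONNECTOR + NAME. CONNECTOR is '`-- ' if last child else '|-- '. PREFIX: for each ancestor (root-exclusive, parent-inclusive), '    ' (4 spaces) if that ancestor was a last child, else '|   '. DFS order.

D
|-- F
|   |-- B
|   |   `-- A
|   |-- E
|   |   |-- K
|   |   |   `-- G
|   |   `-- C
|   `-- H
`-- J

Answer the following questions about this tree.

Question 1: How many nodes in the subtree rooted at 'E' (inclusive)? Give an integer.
Answer: 4

Derivation:
Subtree rooted at E contains: C, E, G, K
Count = 4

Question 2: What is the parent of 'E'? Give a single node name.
Scan adjacency: E appears as child of F

Answer: F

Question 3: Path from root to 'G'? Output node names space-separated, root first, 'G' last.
Answer: D F E K G

Derivation:
Walk down from root: D -> F -> E -> K -> G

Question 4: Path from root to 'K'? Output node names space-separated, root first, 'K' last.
Walk down from root: D -> F -> E -> K

Answer: D F E K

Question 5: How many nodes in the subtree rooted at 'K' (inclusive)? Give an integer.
Answer: 2

Derivation:
Subtree rooted at K contains: G, K
Count = 2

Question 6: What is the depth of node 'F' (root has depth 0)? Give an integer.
Answer: 1

Derivation:
Path from root to F: D -> F
Depth = number of edges = 1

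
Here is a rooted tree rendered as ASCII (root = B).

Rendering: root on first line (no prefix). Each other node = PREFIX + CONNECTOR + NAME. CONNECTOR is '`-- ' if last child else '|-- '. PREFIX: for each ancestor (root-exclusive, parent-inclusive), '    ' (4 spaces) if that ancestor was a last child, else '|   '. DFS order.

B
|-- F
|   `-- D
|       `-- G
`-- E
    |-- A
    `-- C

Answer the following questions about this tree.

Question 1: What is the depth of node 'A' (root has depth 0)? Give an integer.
Path from root to A: B -> E -> A
Depth = number of edges = 2

Answer: 2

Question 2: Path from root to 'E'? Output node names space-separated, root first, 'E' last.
Walk down from root: B -> E

Answer: B E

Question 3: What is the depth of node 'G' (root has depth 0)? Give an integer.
Path from root to G: B -> F -> D -> G
Depth = number of edges = 3

Answer: 3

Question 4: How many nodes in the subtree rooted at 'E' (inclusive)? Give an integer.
Subtree rooted at E contains: A, C, E
Count = 3

Answer: 3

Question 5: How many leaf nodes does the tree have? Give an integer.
Leaves (nodes with no children): A, C, G

Answer: 3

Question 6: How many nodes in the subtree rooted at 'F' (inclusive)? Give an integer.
Subtree rooted at F contains: D, F, G
Count = 3

Answer: 3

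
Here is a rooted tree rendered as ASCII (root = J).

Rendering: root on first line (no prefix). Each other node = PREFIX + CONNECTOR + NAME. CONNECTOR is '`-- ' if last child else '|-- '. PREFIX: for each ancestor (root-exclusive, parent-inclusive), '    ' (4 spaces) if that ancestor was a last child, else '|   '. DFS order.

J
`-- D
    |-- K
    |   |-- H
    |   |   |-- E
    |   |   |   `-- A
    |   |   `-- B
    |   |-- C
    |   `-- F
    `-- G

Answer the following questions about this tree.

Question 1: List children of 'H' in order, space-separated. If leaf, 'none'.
Node H's children (from adjacency): E, B

Answer: E B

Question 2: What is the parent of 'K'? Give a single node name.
Scan adjacency: K appears as child of D

Answer: D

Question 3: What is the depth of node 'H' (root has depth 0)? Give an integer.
Answer: 3

Derivation:
Path from root to H: J -> D -> K -> H
Depth = number of edges = 3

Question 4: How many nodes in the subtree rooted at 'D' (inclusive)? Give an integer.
Answer: 9

Derivation:
Subtree rooted at D contains: A, B, C, D, E, F, G, H, K
Count = 9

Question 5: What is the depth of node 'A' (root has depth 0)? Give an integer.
Path from root to A: J -> D -> K -> H -> E -> A
Depth = number of edges = 5

Answer: 5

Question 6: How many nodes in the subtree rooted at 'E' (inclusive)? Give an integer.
Subtree rooted at E contains: A, E
Count = 2

Answer: 2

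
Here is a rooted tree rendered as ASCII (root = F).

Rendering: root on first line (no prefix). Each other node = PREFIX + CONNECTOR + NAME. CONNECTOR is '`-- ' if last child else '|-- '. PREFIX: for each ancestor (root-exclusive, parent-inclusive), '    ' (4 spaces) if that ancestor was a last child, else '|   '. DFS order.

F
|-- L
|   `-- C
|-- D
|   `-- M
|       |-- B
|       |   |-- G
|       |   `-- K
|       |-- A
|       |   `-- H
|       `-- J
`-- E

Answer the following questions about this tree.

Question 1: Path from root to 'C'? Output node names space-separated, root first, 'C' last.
Walk down from root: F -> L -> C

Answer: F L C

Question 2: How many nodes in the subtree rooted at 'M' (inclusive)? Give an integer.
Subtree rooted at M contains: A, B, G, H, J, K, M
Count = 7

Answer: 7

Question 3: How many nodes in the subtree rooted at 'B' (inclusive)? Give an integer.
Answer: 3

Derivation:
Subtree rooted at B contains: B, G, K
Count = 3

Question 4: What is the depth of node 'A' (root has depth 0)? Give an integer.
Answer: 3

Derivation:
Path from root to A: F -> D -> M -> A
Depth = number of edges = 3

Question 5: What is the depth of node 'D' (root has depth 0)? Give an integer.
Answer: 1

Derivation:
Path from root to D: F -> D
Depth = number of edges = 1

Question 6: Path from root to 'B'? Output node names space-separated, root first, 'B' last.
Answer: F D M B

Derivation:
Walk down from root: F -> D -> M -> B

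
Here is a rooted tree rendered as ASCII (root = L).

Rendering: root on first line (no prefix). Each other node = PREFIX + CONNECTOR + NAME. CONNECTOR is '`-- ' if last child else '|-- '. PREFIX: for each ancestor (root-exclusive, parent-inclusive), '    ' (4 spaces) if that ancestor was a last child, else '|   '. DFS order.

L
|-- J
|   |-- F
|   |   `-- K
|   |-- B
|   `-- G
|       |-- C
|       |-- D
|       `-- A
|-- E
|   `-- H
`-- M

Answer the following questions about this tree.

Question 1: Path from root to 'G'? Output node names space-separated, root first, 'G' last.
Walk down from root: L -> J -> G

Answer: L J G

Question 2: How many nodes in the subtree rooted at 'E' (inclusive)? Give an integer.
Subtree rooted at E contains: E, H
Count = 2

Answer: 2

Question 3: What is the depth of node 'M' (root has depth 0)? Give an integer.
Path from root to M: L -> M
Depth = number of edges = 1

Answer: 1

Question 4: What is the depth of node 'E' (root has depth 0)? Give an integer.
Answer: 1

Derivation:
Path from root to E: L -> E
Depth = number of edges = 1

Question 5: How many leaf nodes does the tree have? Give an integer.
Answer: 7

Derivation:
Leaves (nodes with no children): A, B, C, D, H, K, M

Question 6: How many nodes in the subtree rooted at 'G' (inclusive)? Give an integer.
Subtree rooted at G contains: A, C, D, G
Count = 4

Answer: 4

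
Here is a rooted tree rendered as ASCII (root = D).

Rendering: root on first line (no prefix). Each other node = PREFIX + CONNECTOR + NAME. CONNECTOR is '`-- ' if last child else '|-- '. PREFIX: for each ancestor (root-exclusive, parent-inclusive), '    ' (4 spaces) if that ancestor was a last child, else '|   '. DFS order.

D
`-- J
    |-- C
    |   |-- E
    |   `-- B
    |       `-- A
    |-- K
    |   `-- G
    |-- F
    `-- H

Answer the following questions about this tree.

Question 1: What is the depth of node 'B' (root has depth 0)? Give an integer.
Path from root to B: D -> J -> C -> B
Depth = number of edges = 3

Answer: 3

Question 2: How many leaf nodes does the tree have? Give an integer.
Answer: 5

Derivation:
Leaves (nodes with no children): A, E, F, G, H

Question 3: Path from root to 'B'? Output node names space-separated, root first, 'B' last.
Walk down from root: D -> J -> C -> B

Answer: D J C B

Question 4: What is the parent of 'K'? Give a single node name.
Scan adjacency: K appears as child of J

Answer: J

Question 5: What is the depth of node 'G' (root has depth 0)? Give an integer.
Path from root to G: D -> J -> K -> G
Depth = number of edges = 3

Answer: 3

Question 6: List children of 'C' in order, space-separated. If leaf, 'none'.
Answer: E B

Derivation:
Node C's children (from adjacency): E, B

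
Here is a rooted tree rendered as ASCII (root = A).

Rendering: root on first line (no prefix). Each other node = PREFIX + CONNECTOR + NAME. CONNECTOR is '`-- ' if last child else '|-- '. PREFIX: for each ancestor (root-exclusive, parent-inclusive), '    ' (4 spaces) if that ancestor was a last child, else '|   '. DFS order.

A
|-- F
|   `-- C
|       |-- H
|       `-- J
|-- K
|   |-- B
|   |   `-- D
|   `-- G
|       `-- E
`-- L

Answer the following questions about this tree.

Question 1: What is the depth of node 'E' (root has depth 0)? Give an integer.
Answer: 3

Derivation:
Path from root to E: A -> K -> G -> E
Depth = number of edges = 3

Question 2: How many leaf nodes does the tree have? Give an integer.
Leaves (nodes with no children): D, E, H, J, L

Answer: 5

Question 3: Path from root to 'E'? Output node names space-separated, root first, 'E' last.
Answer: A K G E

Derivation:
Walk down from root: A -> K -> G -> E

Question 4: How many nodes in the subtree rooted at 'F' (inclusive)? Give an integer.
Answer: 4

Derivation:
Subtree rooted at F contains: C, F, H, J
Count = 4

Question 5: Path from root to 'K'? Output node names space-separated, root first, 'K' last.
Walk down from root: A -> K

Answer: A K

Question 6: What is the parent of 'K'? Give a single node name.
Answer: A

Derivation:
Scan adjacency: K appears as child of A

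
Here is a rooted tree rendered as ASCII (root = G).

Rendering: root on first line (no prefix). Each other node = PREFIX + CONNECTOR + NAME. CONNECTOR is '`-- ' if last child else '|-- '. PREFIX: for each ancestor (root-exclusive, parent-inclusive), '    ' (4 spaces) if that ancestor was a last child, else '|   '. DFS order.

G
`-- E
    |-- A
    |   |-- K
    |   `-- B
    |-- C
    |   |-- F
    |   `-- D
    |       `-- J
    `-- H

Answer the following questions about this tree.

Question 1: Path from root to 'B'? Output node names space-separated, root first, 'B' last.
Answer: G E A B

Derivation:
Walk down from root: G -> E -> A -> B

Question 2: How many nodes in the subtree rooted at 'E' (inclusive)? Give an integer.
Subtree rooted at E contains: A, B, C, D, E, F, H, J, K
Count = 9

Answer: 9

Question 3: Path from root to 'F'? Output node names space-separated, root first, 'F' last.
Walk down from root: G -> E -> C -> F

Answer: G E C F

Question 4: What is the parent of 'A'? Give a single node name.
Answer: E

Derivation:
Scan adjacency: A appears as child of E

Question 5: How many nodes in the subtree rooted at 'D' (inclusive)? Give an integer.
Subtree rooted at D contains: D, J
Count = 2

Answer: 2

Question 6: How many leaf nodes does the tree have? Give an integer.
Leaves (nodes with no children): B, F, H, J, K

Answer: 5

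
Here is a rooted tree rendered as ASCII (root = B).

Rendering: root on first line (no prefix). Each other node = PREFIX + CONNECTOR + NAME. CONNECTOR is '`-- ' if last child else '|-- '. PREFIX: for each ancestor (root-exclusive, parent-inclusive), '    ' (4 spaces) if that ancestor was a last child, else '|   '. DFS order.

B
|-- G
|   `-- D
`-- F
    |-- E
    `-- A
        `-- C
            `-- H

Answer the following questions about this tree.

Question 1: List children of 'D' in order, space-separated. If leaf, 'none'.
Node D's children (from adjacency): (leaf)

Answer: none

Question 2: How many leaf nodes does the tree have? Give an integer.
Answer: 3

Derivation:
Leaves (nodes with no children): D, E, H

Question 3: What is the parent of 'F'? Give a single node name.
Scan adjacency: F appears as child of B

Answer: B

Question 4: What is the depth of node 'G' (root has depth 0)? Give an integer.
Answer: 1

Derivation:
Path from root to G: B -> G
Depth = number of edges = 1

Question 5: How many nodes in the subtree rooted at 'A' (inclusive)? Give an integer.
Answer: 3

Derivation:
Subtree rooted at A contains: A, C, H
Count = 3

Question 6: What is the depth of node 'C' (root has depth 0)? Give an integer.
Answer: 3

Derivation:
Path from root to C: B -> F -> A -> C
Depth = number of edges = 3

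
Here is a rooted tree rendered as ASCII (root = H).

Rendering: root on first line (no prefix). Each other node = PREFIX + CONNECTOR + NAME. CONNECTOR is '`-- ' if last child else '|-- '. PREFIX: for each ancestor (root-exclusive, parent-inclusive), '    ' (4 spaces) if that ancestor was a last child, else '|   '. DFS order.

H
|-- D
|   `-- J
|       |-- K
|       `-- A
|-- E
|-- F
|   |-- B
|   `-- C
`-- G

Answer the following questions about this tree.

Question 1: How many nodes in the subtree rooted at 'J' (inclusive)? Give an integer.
Subtree rooted at J contains: A, J, K
Count = 3

Answer: 3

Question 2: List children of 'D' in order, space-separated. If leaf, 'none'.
Answer: J

Derivation:
Node D's children (from adjacency): J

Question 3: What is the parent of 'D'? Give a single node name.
Scan adjacency: D appears as child of H

Answer: H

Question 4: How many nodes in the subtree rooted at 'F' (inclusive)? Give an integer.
Subtree rooted at F contains: B, C, F
Count = 3

Answer: 3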